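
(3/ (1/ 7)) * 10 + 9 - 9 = 210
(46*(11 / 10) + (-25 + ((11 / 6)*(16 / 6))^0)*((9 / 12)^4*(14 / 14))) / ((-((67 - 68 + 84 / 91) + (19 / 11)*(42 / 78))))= -983983 / 19520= -50.41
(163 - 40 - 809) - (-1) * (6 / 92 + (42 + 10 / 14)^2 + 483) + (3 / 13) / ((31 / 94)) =1473613121 / 908362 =1622.28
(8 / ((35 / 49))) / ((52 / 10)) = 28 / 13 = 2.15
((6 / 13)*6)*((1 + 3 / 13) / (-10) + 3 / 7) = 5004 / 5915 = 0.85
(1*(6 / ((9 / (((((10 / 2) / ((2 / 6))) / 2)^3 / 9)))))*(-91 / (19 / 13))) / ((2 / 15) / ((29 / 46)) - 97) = 64325625 / 3199828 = 20.10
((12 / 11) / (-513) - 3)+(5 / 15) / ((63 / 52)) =-107719 / 39501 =-2.73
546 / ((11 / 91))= 49686 / 11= 4516.91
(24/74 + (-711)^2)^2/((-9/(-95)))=3692865618286055/1369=2697491320880.98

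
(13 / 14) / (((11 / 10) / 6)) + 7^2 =4163 / 77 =54.06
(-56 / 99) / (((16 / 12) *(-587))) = 14 / 19371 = 0.00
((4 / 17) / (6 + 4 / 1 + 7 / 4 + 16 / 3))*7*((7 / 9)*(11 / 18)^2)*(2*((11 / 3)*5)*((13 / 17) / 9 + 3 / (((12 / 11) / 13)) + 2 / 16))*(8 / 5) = 59.08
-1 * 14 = -14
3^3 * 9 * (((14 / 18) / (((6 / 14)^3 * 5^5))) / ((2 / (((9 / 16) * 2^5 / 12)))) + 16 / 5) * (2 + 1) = 29181609 / 12500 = 2334.53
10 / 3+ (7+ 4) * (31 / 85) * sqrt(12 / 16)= 10 / 3+ 341 * sqrt(3) / 170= 6.81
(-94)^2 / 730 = 4418 / 365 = 12.10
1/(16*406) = 0.00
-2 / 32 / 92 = -1 / 1472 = -0.00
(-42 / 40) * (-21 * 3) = 1323 / 20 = 66.15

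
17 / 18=0.94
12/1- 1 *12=0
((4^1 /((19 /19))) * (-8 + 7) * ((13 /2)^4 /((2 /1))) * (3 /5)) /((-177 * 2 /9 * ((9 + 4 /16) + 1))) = 257049 /48380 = 5.31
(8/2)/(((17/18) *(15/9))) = 216/85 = 2.54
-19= -19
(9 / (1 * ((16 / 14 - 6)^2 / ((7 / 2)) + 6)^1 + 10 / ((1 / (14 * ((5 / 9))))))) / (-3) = -9261 / 279430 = -0.03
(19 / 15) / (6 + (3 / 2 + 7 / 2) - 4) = 19 / 105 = 0.18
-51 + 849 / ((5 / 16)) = 13329 / 5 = 2665.80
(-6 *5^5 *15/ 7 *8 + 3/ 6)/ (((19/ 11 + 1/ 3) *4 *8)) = -148499769/ 30464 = -4874.60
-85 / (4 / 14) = -595 / 2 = -297.50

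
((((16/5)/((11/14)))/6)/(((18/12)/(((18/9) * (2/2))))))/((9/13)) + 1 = 10279/4455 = 2.31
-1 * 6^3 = -216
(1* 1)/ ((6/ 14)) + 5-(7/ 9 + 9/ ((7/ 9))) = -316/ 63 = -5.02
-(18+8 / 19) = -350 / 19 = -18.42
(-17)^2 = 289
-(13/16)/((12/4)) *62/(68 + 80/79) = -31837/130848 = -0.24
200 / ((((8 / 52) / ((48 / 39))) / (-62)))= -99200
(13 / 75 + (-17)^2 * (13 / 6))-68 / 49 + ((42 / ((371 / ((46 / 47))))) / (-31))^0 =1533583 / 2450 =625.95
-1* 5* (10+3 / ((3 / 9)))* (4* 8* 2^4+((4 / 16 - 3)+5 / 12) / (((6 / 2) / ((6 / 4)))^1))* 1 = -291175 / 6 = -48529.17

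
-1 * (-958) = 958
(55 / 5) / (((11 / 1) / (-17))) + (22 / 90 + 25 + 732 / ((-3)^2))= 4031 / 45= 89.58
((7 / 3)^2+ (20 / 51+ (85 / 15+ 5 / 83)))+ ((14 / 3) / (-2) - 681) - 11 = -8670494 / 12699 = -682.77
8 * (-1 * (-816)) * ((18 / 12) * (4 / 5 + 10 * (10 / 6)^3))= 461166.93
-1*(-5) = 5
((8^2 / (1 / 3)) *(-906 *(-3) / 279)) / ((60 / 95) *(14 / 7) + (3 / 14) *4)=1285312 / 1457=882.16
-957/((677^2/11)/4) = -42108/458329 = -0.09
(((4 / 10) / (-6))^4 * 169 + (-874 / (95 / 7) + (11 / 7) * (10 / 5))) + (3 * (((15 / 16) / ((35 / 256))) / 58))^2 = -127525591679 / 2086205625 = -61.13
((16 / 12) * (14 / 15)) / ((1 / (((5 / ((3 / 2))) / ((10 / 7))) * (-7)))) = -2744 / 135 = -20.33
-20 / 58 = -10 / 29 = -0.34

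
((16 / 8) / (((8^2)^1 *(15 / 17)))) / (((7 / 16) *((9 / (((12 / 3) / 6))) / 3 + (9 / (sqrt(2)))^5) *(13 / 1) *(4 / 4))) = -136 / 528828869205 + 8262 *sqrt(2) / 19586254415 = 0.00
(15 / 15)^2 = 1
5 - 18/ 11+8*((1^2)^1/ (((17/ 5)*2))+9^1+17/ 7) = 125623/ 1309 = 95.97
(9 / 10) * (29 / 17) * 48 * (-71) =-444744 / 85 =-5232.28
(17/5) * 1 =17/5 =3.40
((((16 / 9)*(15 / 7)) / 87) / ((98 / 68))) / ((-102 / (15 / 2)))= -200 / 89523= -0.00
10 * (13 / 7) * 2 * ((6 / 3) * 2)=1040 / 7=148.57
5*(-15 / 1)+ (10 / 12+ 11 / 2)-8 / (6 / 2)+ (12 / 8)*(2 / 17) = -3629 / 51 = -71.16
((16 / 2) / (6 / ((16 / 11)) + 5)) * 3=192 / 73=2.63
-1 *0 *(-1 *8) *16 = 0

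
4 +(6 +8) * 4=60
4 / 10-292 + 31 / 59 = -85867 / 295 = -291.07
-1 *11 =-11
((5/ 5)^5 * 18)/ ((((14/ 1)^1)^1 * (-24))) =-3/ 56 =-0.05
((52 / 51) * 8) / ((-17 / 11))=-4576 / 867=-5.28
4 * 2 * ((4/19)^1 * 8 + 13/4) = 750/19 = 39.47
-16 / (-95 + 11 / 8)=128 / 749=0.17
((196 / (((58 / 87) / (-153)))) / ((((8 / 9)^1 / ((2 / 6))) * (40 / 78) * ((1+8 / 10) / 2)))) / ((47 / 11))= -3216213 / 376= -8553.76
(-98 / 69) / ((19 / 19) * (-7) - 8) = 98 / 1035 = 0.09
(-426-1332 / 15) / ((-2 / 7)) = 9009 / 5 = 1801.80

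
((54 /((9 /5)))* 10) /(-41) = -300 /41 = -7.32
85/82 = 1.04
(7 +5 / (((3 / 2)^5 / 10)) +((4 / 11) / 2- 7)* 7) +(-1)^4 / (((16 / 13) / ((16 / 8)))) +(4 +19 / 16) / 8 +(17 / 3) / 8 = -10661597 / 342144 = -31.16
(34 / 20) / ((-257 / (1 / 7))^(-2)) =55018817 / 10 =5501881.70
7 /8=0.88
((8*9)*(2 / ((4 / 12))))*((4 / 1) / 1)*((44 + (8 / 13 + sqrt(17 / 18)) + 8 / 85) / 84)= 24*sqrt(34) / 7 + 7114176 / 7735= 939.73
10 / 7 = 1.43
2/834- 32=-13343/417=-32.00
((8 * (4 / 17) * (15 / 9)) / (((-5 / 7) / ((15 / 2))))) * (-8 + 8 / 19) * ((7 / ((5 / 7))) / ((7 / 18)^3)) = 13436928 / 323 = 41600.40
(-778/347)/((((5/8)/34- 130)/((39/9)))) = 2751008/36804555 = 0.07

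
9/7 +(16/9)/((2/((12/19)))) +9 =4328/399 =10.85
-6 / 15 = -2 / 5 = -0.40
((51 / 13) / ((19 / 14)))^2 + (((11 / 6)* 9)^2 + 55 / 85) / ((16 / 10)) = 5938049089 / 33188896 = 178.92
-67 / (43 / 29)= -1943 / 43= -45.19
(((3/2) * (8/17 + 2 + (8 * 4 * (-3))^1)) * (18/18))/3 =-795/17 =-46.76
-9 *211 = -1899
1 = 1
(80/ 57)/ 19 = 80/ 1083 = 0.07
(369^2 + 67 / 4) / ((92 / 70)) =19064885 / 184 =103613.51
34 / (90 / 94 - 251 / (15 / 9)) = -3995 / 17583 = -0.23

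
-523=-523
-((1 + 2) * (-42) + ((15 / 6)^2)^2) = 1391 / 16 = 86.94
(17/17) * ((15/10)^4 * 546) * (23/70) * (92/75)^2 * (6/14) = 12811851/21875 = 585.68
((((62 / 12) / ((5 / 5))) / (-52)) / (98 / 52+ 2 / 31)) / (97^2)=-961 / 177378468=-0.00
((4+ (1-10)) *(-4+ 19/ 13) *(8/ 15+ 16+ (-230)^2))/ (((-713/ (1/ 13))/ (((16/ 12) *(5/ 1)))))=-174624560/ 361491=-483.07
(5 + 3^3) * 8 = 256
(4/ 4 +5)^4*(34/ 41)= 44064/ 41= 1074.73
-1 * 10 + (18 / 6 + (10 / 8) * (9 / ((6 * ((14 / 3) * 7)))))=-6.94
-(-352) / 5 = 352 / 5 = 70.40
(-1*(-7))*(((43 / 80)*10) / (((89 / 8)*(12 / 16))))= 1204 / 267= 4.51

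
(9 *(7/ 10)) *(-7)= -441/ 10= -44.10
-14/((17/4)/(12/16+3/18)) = -154/51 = -3.02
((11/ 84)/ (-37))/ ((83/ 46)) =-253/ 128982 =-0.00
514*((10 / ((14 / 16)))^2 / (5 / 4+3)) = 13158400 / 833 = 15796.40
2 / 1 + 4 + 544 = 550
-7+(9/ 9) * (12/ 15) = -31/ 5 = -6.20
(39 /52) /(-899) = -3 /3596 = -0.00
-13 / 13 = -1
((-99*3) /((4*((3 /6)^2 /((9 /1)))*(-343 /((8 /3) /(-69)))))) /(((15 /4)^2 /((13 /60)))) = -4576 /986125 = -0.00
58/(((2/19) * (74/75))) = 41325/74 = 558.45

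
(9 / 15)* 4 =12 / 5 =2.40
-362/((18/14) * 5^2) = -2534/225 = -11.26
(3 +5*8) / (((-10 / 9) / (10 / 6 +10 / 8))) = -112.88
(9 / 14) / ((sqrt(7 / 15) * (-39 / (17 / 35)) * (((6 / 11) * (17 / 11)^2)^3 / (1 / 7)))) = -2357947691 * sqrt(105) / 31908957509520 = -0.00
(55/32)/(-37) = -55/1184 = -0.05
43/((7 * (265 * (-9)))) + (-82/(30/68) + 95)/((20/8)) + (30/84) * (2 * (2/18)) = -36.27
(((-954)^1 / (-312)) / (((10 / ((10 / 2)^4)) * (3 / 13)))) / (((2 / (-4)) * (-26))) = 6625 / 104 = 63.70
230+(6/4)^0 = 231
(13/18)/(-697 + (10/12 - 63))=-13/13665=-0.00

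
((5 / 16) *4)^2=25 / 16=1.56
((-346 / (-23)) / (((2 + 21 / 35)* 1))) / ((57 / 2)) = 3460 / 17043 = 0.20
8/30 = 4/15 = 0.27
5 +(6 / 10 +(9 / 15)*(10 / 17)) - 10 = -344 / 85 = -4.05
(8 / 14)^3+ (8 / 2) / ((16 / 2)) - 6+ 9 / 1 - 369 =-365.31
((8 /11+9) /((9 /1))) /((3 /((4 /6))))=214 /891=0.24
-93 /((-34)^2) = -93 /1156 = -0.08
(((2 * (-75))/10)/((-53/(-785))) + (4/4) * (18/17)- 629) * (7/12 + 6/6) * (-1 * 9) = 21829575/1802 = 12114.08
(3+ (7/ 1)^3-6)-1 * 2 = 338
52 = 52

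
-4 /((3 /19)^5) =-9904396 /243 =-40758.83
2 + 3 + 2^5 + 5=42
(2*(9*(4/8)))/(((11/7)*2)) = 63/22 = 2.86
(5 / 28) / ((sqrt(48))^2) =5 / 1344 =0.00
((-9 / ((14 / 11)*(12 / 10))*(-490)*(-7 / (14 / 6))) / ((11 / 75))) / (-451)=118125 / 902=130.96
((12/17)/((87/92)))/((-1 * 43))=-368/21199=-0.02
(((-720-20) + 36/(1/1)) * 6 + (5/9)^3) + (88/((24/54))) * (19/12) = -5701259/1458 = -3910.33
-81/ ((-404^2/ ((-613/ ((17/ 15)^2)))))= -11171925/ 47169424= -0.24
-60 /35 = -12 /7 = -1.71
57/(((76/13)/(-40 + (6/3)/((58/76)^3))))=-8441706/24389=-346.13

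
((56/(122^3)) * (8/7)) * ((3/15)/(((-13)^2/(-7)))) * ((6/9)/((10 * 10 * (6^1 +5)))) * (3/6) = -14/158234129625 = -0.00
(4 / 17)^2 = 16 / 289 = 0.06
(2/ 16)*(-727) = -727/ 8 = -90.88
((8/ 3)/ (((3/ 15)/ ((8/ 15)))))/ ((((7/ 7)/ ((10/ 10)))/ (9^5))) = 419904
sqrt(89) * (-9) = -9 * sqrt(89) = -84.91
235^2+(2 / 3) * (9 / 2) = 55228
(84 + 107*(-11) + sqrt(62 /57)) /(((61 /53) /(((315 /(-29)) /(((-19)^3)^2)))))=0.00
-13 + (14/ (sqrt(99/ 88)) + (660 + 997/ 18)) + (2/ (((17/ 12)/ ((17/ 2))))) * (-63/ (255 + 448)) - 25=28 * sqrt(2)/ 3 + 8558071/ 12654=689.51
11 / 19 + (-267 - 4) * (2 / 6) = -5116 / 57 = -89.75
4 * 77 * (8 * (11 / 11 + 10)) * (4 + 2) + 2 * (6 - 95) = 162446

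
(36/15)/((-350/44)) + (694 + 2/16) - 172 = 3652763/7000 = 521.82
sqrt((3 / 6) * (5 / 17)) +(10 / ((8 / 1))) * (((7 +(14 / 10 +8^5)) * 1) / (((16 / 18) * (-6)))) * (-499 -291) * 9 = sqrt(170) / 34 +873900765 / 16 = 54618798.20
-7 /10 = -0.70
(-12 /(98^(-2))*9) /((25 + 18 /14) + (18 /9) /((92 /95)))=-111329568 /3043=-36585.46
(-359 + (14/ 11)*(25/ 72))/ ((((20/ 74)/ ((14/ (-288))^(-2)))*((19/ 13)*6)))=-3278242032/ 51205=-64021.91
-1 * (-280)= 280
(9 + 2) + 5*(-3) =-4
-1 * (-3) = 3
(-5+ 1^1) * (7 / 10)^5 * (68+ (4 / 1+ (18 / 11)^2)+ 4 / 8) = -305769751 / 6050000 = -50.54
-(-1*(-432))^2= -186624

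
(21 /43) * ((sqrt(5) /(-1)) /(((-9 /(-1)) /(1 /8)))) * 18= -21 * sqrt(5) /172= -0.27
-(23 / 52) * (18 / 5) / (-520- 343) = 207 / 112190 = 0.00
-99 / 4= -24.75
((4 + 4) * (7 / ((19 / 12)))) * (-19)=-672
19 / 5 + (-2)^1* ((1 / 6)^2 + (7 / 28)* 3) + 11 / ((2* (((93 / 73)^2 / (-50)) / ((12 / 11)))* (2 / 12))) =-47863939 / 43245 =-1106.81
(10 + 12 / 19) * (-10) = -106.32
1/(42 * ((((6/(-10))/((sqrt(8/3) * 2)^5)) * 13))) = -1.13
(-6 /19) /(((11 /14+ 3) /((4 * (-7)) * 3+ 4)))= 6.67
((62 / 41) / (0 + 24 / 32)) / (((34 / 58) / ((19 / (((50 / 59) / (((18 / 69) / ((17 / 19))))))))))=153182408 / 6813175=22.48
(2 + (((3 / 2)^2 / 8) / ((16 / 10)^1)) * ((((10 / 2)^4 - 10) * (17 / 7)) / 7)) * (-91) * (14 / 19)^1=-2648.98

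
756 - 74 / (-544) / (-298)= 61278299 / 81056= 756.00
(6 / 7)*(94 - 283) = -162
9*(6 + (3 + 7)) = 144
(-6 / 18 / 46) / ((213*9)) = -1 / 264546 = -0.00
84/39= 28/13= 2.15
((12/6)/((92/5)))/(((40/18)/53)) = 477/184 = 2.59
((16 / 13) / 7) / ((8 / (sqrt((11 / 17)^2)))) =0.01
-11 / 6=-1.83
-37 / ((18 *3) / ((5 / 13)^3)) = -4625 / 118638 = -0.04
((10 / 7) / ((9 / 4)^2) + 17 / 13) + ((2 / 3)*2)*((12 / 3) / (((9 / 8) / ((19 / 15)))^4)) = 921370925221 / 90677120625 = 10.16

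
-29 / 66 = -0.44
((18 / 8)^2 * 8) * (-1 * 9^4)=-531441 / 2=-265720.50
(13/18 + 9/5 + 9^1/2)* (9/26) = 158/65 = 2.43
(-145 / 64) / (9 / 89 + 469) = -2581 / 534400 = -0.00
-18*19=-342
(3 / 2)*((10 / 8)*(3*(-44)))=-495 / 2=-247.50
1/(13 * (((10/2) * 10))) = 1/650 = 0.00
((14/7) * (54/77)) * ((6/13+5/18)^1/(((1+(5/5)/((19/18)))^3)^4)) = 2297420885990675118/6589534957845875316281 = 0.00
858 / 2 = 429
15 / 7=2.14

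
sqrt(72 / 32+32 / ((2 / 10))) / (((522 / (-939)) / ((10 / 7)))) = -1565*sqrt(649) / 1218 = -32.73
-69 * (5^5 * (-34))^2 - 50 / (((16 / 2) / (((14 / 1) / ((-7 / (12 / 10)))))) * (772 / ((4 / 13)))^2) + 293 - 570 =-4903523838501549922 / 6295081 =-778945312777.00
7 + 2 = 9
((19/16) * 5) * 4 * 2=95/2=47.50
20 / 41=0.49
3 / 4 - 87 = -345 / 4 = -86.25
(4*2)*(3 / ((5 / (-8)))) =-192 / 5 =-38.40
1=1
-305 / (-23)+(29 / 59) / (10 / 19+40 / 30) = 13.53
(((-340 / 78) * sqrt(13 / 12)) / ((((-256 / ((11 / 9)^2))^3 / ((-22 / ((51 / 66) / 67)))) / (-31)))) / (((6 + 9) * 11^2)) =3679532197 * sqrt(39) / 782387814334464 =0.00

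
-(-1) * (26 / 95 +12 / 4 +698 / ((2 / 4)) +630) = 192781 / 95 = 2029.27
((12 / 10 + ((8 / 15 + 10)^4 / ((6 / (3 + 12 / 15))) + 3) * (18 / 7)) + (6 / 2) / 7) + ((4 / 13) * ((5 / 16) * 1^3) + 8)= 20065.40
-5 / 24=-0.21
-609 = -609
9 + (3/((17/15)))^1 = 198/17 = 11.65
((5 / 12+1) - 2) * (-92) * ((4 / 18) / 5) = 322 / 135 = 2.39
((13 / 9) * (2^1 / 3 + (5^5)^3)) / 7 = 6297278025.93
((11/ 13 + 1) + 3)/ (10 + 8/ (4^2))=6/ 13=0.46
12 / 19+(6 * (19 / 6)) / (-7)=-277 / 133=-2.08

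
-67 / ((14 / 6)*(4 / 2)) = -201 / 14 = -14.36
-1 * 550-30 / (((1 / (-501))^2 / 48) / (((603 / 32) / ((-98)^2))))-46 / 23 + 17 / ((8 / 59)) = -13630018883 / 19208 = -709601.15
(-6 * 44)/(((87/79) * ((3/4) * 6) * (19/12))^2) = -35149312/8197227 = -4.29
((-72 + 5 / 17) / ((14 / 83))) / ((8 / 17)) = -101177 / 112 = -903.37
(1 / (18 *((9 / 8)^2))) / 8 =4 / 729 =0.01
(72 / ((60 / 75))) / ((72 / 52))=65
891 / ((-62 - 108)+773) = 99 / 67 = 1.48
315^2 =99225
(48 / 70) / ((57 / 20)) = 0.24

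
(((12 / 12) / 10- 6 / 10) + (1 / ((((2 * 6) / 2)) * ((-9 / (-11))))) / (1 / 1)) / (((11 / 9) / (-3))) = 8 / 11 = 0.73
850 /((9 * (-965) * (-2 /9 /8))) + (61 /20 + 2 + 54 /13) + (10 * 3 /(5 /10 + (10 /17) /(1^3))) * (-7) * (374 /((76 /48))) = -1607535007353 /35276540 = -45569.52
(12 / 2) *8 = 48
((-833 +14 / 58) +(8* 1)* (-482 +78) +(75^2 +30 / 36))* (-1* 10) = -1358135 / 87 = -15610.75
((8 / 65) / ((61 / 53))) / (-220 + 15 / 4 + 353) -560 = -1214557104 / 2168855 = -560.00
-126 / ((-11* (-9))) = -14 / 11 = -1.27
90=90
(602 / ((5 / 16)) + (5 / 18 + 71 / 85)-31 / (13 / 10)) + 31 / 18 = 421091 / 221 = 1905.39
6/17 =0.35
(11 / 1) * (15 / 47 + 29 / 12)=16973 / 564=30.09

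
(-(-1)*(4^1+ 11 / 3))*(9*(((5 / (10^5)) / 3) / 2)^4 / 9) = 23 / 622080000000000000000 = 0.00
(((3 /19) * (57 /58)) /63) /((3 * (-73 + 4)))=-1 /84042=-0.00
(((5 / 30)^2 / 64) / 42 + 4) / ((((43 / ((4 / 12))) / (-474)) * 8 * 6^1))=-30578767 / 99864576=-0.31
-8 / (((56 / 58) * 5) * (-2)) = 29 / 35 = 0.83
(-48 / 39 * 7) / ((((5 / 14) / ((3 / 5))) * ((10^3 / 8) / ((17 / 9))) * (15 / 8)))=-213248 / 1828125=-0.12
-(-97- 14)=111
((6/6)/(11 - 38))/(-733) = 1/19791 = 0.00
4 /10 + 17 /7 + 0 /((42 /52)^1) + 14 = 589 /35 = 16.83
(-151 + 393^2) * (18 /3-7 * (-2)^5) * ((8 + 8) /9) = 567816640 /9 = 63090737.78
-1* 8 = -8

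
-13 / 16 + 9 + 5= 211 / 16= 13.19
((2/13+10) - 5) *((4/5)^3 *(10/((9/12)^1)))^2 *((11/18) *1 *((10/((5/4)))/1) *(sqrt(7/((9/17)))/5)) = 772800512 *sqrt(119)/9871875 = 853.97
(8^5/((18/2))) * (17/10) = 278528/45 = 6189.51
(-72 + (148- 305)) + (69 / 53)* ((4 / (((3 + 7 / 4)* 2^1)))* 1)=-230051 / 1007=-228.45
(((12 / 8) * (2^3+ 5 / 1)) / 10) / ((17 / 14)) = 273 / 170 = 1.61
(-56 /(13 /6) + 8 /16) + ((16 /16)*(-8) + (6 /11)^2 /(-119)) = -12484869 /374374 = -33.35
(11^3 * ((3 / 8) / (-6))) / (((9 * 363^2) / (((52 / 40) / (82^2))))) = -13 / 958573440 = -0.00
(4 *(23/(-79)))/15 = -92/1185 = -0.08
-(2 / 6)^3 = -1 / 27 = -0.04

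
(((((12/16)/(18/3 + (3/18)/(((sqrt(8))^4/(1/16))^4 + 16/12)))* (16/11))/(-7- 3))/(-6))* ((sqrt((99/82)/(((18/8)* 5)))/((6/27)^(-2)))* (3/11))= 26388279066656* sqrt(4510)/132548655605304769875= 0.00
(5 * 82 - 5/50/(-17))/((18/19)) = 1324319/3060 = 432.78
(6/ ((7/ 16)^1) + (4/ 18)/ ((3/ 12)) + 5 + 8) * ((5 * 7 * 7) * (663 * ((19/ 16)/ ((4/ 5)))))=6655524.35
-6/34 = -3/17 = -0.18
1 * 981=981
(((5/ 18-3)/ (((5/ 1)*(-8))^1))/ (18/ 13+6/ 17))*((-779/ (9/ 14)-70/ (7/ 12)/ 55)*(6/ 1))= -650725439/ 2280960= -285.29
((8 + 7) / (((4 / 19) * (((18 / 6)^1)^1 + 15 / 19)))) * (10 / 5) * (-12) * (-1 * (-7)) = -12635 / 4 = -3158.75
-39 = -39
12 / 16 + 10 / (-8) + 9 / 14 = 0.14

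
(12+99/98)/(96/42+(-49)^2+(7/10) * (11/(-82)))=174250/32186749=0.01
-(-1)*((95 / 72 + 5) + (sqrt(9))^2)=1103 / 72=15.32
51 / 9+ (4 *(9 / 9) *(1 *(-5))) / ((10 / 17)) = -85 / 3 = -28.33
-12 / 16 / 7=-3 / 28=-0.11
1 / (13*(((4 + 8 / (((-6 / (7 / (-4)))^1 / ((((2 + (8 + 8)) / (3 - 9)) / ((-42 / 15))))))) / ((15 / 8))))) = 15 / 676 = 0.02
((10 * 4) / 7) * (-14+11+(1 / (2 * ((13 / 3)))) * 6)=-1200 / 91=-13.19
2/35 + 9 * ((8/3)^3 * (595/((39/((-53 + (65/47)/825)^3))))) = -29610570027899005717298/76394009416725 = -387603298.40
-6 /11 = -0.55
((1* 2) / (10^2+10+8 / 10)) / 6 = 5 / 1662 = 0.00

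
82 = 82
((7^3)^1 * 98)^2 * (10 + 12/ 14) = 12267496528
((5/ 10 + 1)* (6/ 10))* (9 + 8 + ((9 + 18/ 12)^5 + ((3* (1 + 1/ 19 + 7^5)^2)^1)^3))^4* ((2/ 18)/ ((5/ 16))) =705600656927559468002032469310280368570752207456749571368317180351177990027607799689594582334090406475854107350574916179918852973824586442357201/ 16052266372172502852292756366691532800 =43956450794434702199279350000000000000000000000000000000000000000000000000000000000000000000000000000000000.00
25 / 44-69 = -3011 / 44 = -68.43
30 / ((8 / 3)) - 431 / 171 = 5971 / 684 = 8.73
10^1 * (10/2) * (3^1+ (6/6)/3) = 500/3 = 166.67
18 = 18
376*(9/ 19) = 3384/ 19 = 178.11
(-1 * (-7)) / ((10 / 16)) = 56 / 5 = 11.20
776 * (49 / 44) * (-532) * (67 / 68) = -84707966 / 187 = -452983.78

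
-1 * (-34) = 34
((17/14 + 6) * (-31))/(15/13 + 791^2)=-0.00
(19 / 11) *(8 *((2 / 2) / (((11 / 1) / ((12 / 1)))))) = 1824 / 121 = 15.07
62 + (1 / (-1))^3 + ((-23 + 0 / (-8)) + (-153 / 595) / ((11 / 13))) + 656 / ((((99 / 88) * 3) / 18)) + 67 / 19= 77682866 / 21945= 3539.89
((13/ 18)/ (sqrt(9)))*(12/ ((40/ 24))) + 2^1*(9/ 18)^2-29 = -803/ 30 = -26.77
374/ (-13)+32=42/ 13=3.23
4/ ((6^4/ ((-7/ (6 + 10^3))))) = -7/ 325944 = -0.00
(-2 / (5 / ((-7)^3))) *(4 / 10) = 1372 / 25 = 54.88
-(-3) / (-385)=-3 / 385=-0.01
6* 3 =18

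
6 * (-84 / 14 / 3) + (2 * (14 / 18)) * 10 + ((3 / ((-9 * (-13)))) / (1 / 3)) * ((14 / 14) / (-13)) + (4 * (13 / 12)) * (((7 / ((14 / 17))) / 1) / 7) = 187633 / 21294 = 8.81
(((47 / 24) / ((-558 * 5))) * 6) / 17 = -47 / 189720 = -0.00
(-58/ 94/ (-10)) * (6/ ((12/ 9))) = 261/ 940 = 0.28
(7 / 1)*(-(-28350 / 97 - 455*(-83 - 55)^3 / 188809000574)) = 193135743475290 / 94404500287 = 2045.83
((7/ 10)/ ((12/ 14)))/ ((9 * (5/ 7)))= 343/ 2700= 0.13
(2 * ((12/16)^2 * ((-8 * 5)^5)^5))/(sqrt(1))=-12666373951979520000000000000000000000000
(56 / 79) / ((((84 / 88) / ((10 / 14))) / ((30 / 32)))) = 275 / 553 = 0.50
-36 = -36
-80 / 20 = -4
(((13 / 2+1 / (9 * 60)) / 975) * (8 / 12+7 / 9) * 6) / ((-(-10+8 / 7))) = 24577 / 3766500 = 0.01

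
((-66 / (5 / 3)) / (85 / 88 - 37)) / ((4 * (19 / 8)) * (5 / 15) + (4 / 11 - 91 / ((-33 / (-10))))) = -127776 / 2795765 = -0.05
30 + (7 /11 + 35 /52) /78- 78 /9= 21.35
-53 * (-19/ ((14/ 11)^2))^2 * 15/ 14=-4201893795/ 537824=-7812.77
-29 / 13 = -2.23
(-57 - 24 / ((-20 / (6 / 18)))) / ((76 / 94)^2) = -86.59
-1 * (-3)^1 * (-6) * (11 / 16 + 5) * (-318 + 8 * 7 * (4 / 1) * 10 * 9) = -8125299 / 4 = -2031324.75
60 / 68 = 15 / 17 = 0.88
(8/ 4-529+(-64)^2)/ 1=3569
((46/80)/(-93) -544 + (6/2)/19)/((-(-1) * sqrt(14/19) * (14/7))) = -316.78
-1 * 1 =-1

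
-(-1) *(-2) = -2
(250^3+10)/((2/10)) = 78125050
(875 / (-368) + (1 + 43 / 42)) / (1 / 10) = -13675 / 3864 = -3.54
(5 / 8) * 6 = 15 / 4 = 3.75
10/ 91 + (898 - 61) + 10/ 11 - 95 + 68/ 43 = 32049834/ 43043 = 744.60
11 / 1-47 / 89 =932 / 89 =10.47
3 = 3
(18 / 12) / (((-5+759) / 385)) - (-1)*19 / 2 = 15481 / 1508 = 10.27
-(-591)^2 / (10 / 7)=-2444967 / 10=-244496.70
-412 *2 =-824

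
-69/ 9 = -23/ 3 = -7.67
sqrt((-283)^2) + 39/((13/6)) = 301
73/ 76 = 0.96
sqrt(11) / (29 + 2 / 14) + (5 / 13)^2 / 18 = 25 / 3042 + 7 * sqrt(11) / 204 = 0.12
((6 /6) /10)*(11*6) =33 /5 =6.60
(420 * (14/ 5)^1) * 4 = 4704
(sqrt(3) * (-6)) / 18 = -sqrt(3) / 3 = -0.58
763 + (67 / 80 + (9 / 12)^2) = 3822 / 5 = 764.40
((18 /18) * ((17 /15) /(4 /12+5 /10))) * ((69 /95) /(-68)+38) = 245411 /4750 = 51.67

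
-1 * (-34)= 34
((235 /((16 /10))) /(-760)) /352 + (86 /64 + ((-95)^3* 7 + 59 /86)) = -110462127386937 /18405376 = -6001622.97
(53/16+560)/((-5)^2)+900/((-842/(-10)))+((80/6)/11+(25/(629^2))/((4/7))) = 75707576345869/2198656165200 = 34.43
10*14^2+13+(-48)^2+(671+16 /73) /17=5356756 /1241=4316.48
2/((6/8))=8/3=2.67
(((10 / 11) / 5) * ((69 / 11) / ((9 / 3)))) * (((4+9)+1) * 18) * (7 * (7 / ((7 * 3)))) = 27048 / 121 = 223.54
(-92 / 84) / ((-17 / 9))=69 / 119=0.58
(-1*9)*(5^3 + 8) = -1197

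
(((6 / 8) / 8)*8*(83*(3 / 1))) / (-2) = -747 / 8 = -93.38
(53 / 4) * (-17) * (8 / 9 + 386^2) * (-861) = 86689481641 / 3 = 28896493880.33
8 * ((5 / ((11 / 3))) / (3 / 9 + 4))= 360 / 143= 2.52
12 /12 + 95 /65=32 /13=2.46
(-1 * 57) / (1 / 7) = -399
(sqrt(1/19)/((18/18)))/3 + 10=sqrt(19)/57 + 10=10.08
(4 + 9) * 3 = 39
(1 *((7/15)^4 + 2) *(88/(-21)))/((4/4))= -9121288/1063125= -8.58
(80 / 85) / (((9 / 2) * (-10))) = -16 / 765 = -0.02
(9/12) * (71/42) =71/56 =1.27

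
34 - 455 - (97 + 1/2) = -1037/2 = -518.50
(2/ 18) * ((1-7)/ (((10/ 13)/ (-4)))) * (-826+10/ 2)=-42692/ 15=-2846.13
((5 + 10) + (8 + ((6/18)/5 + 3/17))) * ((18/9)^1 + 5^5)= 18533729/255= 72681.29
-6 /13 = -0.46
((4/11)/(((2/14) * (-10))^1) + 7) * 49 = 18179/55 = 330.53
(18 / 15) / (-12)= -1 / 10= -0.10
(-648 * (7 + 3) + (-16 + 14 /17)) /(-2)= 55209 /17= 3247.59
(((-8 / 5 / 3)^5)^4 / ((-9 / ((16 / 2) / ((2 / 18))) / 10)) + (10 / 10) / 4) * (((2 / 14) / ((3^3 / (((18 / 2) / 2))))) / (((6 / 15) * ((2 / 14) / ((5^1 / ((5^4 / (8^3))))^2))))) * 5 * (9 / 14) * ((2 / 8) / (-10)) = -68025699968305335676580864 / 484933273136615753173828125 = -0.14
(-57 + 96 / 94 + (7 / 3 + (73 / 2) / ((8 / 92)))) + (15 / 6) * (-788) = -904597 / 564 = -1603.90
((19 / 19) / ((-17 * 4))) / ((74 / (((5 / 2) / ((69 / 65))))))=-325 / 694416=-0.00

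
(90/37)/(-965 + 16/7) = -630/249343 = -0.00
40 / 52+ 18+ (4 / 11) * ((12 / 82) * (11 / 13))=10028 / 533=18.81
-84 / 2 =-42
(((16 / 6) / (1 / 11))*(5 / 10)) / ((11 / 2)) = 8 / 3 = 2.67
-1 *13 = -13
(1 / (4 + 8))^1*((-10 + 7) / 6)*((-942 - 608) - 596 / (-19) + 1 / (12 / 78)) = 57461 / 912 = 63.01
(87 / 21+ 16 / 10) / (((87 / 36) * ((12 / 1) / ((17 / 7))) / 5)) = 3417 / 1421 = 2.40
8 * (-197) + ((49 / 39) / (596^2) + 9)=-21708315359 / 13853424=-1567.00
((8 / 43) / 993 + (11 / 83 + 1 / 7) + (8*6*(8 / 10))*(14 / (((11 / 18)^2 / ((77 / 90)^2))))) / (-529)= -3268381530728 / 1640436868875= -1.99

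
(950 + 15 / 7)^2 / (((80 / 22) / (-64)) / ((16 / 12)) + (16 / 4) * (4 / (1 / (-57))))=-15636623200 / 15730911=-994.01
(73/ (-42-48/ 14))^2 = 261121/ 101124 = 2.58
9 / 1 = 9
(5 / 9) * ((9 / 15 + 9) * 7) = 112 / 3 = 37.33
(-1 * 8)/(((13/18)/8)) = -1152/13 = -88.62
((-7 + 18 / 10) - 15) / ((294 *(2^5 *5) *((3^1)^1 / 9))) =-101 / 78400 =-0.00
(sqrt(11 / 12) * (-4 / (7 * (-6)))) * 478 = 478 * sqrt(33) / 63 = 43.59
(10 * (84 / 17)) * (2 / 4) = 24.71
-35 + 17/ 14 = -473/ 14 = -33.79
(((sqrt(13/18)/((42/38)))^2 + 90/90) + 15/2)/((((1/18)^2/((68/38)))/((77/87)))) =53980168/11571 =4665.13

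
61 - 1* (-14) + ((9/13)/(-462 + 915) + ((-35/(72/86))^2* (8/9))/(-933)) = 195830065517/2670296382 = 73.34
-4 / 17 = -0.24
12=12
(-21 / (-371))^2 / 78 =3 / 73034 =0.00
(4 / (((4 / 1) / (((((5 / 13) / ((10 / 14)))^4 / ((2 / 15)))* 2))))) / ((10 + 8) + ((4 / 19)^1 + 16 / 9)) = 6158565 / 97621498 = 0.06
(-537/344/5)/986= -537/1695920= -0.00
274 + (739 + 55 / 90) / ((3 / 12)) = 29092 / 9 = 3232.44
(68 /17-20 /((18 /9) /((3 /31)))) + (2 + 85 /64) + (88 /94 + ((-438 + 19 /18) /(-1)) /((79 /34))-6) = 12553684451 /66299328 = 189.35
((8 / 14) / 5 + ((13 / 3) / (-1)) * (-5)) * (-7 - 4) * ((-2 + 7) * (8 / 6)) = -100628 / 63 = -1597.27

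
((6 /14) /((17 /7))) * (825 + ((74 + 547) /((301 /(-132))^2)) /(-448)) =6276620493 /43126076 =145.54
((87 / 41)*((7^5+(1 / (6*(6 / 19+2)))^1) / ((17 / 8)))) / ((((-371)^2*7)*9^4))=128674943 / 48466466733069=0.00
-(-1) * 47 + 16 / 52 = 47.31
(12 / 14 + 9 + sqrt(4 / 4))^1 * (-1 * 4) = -304 / 7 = -43.43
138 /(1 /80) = 11040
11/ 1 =11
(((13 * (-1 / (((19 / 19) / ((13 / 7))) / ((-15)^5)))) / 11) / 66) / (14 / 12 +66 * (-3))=-128334375 / 1000307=-128.29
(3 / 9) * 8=8 / 3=2.67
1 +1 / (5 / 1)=6 / 5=1.20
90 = 90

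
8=8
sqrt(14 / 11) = sqrt(154) / 11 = 1.13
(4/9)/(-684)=-1/1539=-0.00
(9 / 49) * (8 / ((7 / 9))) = 648 / 343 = 1.89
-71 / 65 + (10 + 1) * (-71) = -50836 / 65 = -782.09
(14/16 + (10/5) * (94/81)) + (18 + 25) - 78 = -20609/648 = -31.80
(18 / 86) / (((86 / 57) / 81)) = 41553 / 3698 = 11.24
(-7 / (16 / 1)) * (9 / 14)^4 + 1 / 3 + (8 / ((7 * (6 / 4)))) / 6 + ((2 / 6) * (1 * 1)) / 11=3615421 / 8692992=0.42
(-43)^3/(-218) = 79507/218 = 364.71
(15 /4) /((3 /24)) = 30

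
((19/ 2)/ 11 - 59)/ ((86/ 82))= -52439/ 946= -55.43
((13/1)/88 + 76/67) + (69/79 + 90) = 42924545/465784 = 92.16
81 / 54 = 3 / 2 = 1.50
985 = 985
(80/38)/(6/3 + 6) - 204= -3871/19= -203.74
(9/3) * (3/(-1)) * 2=-18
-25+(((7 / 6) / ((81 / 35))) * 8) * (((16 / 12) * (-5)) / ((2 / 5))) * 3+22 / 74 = -2035102 / 8991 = -226.35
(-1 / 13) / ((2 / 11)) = -0.42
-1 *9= -9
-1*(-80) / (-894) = -40 / 447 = -0.09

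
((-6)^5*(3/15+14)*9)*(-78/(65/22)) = 655890048/25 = 26235601.92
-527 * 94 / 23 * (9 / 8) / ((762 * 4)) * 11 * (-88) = 8991147 / 11684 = 769.53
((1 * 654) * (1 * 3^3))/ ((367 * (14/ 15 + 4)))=132435/ 13579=9.75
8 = 8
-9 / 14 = -0.64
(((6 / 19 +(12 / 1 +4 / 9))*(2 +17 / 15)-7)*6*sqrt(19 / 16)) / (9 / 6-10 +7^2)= 5.32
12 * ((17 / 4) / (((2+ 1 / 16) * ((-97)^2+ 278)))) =272 / 106557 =0.00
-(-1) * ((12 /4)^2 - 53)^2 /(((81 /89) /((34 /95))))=761.32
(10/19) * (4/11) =0.19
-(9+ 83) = -92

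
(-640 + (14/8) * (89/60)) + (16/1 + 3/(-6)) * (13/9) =-442811/720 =-615.02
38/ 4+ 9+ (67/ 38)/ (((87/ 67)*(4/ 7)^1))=276067/ 13224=20.88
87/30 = 29/10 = 2.90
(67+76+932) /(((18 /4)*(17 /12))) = 8600 /51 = 168.63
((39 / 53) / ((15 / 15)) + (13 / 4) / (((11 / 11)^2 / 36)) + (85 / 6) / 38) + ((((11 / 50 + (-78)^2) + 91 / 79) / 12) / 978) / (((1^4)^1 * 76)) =22055325562607 / 186726801600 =118.12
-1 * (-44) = 44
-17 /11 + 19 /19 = -0.55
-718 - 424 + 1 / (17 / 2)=-19412 / 17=-1141.88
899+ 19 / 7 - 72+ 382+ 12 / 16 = 33949 / 28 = 1212.46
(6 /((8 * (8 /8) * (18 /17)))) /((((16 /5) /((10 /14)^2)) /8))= 2125 /2352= 0.90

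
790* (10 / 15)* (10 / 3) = 15800 / 9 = 1755.56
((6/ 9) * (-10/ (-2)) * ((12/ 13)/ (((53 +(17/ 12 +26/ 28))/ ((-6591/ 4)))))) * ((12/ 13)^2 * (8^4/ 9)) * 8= -1321205760/ 4649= -284191.39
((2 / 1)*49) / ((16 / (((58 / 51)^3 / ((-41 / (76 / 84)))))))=-3243737 / 16316073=-0.20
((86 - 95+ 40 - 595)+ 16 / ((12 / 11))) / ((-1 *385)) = 1648 / 1155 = 1.43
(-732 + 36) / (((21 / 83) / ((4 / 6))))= -38512 / 21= -1833.90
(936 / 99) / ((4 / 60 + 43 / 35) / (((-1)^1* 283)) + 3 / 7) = 3090360 / 138589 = 22.30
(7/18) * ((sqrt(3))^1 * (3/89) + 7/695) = 49/12510 + 7 * sqrt(3)/534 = 0.03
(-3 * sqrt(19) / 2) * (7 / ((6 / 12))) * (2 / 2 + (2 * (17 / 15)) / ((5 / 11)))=-3143 * sqrt(19) / 25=-548.00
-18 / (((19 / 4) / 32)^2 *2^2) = -73728 / 361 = -204.23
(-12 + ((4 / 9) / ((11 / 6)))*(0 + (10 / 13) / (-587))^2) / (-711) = 23059934956 / 1366301193543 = 0.02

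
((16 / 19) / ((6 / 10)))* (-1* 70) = -5600 / 57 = -98.25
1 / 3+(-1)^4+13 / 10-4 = -41 / 30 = -1.37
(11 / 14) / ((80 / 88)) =121 / 140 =0.86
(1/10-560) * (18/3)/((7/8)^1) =-134376/35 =-3839.31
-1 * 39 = -39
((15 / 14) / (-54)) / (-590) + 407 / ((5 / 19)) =229948493 / 148680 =1546.60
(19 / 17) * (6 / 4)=57 / 34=1.68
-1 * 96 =-96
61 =61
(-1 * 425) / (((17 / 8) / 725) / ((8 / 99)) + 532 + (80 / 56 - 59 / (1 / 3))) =-138040000 / 115779781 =-1.19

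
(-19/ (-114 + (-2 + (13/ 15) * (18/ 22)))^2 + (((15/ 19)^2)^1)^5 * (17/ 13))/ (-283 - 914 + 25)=-194791538316996776725/ 1877986578845555039517058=-0.00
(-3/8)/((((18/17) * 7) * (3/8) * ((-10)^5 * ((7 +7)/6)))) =17/29400000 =0.00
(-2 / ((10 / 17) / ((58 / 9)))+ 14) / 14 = -178 / 315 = -0.57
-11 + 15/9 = -9.33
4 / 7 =0.57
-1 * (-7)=7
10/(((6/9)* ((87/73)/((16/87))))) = 5840/2523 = 2.31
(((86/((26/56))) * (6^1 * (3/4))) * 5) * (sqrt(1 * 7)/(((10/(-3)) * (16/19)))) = -154413 * sqrt(7)/104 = -3928.25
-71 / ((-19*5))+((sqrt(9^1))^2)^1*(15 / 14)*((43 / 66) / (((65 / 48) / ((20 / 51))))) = 4149407 / 1616615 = 2.57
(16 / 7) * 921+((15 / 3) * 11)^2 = 35911 / 7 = 5130.14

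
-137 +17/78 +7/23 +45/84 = -3414319/25116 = -135.94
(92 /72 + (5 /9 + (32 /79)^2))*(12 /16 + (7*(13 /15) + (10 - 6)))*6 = 9708391 /74892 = 129.63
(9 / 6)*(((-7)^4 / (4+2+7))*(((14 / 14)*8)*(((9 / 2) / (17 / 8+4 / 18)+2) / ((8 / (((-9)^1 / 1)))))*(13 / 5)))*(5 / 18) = -2384193 / 338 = -7053.83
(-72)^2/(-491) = -5184/491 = -10.56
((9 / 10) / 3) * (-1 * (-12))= 3.60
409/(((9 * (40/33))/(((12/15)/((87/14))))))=31493/6525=4.83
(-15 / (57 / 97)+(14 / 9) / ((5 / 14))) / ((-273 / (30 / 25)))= 36202 / 389025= 0.09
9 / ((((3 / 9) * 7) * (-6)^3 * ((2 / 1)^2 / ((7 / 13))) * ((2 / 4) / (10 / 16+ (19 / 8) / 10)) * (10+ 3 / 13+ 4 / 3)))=-207 / 577280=-0.00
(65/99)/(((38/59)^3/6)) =13349635/905388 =14.74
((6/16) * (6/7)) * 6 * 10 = 135/7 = 19.29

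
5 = 5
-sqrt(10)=-3.16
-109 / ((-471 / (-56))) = -6104 / 471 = -12.96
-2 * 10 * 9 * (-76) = 13680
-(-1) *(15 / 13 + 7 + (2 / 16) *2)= 437 / 52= 8.40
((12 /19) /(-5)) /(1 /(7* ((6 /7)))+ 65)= -0.00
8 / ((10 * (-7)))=-0.11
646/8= 323/4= 80.75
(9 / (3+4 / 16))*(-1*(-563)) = 20268 / 13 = 1559.08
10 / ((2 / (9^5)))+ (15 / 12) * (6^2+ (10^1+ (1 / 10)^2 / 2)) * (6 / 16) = 377941203 / 1280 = 295266.56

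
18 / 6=3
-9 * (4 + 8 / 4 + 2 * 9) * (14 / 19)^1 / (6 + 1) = -432 / 19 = -22.74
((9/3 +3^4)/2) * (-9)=-378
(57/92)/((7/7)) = 57/92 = 0.62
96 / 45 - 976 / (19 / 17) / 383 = -16016 / 109155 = -0.15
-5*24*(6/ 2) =-360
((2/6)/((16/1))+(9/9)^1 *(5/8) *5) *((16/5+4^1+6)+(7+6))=19781/240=82.42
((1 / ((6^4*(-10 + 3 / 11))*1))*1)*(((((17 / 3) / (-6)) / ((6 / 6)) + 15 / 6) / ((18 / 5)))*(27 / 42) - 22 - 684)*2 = 139733 / 1248048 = 0.11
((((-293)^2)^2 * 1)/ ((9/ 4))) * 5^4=18425127002500/ 9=2047236333611.11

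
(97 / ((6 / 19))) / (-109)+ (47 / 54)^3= -37050985 / 17163576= -2.16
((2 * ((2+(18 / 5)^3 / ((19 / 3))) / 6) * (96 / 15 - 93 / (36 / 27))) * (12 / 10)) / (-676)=14092841 / 40137500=0.35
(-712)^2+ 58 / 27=13687546 / 27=506946.15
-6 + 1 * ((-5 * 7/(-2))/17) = -4.97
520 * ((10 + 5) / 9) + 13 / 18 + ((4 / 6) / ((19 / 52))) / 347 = 102937133 / 118674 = 867.39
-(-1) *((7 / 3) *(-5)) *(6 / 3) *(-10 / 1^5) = 233.33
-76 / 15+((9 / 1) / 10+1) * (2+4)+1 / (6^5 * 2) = 98497 / 15552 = 6.33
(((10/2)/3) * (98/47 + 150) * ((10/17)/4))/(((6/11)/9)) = 491425/799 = 615.05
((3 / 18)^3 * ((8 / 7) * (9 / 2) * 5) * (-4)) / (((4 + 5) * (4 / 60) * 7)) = -50 / 441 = -0.11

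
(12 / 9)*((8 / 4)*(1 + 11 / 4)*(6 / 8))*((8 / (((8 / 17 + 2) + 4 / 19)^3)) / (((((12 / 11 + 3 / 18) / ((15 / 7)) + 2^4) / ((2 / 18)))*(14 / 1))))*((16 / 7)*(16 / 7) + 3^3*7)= 264582785807175 / 914507782854022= 0.29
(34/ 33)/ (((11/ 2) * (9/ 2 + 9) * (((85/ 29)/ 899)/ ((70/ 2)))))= 1459976/ 9801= 148.96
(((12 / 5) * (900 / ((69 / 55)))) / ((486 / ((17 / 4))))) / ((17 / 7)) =3850 / 621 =6.20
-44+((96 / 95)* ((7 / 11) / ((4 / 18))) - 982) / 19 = -1896786 / 19855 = -95.53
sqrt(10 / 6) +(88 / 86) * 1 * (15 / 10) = sqrt(15) / 3 +66 / 43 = 2.83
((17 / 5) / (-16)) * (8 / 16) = -17 / 160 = -0.11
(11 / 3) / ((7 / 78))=286 / 7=40.86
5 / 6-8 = -43 / 6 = -7.17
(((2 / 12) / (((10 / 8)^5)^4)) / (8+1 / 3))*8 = 4398046511104 / 2384185791015625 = 0.00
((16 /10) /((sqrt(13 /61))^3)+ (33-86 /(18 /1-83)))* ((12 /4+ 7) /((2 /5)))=2440* sqrt(793) /169+ 11155 /13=1264.65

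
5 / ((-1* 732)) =-0.01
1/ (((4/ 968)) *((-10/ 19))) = -2299/ 5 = -459.80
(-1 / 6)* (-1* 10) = 5 / 3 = 1.67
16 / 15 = 1.07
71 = 71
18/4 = 9/2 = 4.50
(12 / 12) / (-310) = -1 / 310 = -0.00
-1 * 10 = -10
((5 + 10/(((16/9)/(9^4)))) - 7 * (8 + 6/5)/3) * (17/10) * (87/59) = 2182362607/23600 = 92472.99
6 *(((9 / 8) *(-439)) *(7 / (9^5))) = -0.35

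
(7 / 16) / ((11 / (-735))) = -5145 / 176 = -29.23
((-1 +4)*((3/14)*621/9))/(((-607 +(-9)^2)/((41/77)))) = -25461/567028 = -0.04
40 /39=1.03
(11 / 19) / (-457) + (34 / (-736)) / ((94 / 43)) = -6727785 / 300362336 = -0.02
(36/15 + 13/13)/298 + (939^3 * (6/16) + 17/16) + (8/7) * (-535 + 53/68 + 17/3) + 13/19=25102979677178093/80853360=310475404.82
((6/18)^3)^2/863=1/629127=0.00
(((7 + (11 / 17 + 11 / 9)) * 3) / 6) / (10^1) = 1357 / 3060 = 0.44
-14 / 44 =-7 / 22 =-0.32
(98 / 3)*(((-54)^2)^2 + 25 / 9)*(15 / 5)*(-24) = -59997582736 / 3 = -19999194245.33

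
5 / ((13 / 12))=60 / 13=4.62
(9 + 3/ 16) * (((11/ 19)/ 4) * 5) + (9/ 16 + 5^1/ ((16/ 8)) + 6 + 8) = 28833/ 1216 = 23.71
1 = 1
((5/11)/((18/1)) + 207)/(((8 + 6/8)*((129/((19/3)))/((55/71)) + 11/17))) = 13240093/15076026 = 0.88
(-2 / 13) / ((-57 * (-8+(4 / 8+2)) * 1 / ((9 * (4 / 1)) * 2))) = -96 / 2717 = -0.04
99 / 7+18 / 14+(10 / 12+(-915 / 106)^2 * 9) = 162072619 / 235956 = 686.88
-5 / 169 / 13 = -5 / 2197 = -0.00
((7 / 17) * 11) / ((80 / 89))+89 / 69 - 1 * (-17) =2189177 / 93840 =23.33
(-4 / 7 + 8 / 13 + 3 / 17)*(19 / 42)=6479 / 64974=0.10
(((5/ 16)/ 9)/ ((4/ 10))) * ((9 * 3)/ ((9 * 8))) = 25/ 768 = 0.03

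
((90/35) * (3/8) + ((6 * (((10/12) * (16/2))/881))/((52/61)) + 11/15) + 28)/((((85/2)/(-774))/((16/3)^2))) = -1575349034752/102218025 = -15411.66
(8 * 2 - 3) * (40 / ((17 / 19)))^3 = 5706688000 / 4913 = 1161548.54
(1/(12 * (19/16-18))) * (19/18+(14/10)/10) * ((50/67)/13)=-8/23517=-0.00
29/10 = 2.90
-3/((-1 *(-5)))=-3/5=-0.60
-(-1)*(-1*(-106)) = 106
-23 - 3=-26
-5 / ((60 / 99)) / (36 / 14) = -77 / 24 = -3.21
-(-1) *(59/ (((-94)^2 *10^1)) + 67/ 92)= 1481387/ 2032280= 0.73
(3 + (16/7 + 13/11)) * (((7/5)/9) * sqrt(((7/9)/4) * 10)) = 83 * sqrt(70)/495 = 1.40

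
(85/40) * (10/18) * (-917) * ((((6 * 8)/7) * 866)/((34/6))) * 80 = -90756800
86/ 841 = 0.10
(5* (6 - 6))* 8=0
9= 9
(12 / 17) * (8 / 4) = 24 / 17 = 1.41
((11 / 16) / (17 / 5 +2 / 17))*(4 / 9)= 935 / 10764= 0.09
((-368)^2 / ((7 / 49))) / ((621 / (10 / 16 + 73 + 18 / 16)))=3080896 / 27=114107.26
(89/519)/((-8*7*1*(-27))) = 89/784728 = 0.00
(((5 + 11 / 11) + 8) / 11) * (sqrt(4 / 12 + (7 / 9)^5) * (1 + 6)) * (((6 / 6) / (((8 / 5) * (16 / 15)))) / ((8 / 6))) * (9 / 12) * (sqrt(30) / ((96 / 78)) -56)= -8575 * sqrt(36490) / 12672 + 79625 * sqrt(10947) / 811008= -118.99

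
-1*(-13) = 13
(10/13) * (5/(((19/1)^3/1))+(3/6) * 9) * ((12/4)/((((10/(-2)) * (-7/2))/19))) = 370446/32851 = 11.28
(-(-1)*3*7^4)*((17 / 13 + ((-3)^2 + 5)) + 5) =1901592 / 13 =146276.31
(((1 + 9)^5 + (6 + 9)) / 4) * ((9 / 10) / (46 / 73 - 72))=-13141971 / 41680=-315.31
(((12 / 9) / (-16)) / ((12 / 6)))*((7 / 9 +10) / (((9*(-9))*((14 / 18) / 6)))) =97 / 2268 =0.04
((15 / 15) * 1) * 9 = 9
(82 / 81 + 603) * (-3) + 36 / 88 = -1076107 / 594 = -1811.63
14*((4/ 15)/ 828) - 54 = -54.00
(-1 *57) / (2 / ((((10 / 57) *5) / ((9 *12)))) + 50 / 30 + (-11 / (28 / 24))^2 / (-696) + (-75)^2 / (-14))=6074775 / 16413272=0.37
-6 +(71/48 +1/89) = -19265/4272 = -4.51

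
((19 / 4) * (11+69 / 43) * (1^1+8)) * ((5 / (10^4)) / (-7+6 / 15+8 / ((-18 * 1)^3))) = -33782589 / 827732800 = -0.04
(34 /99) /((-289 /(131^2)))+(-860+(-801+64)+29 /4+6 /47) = -509415403 /316404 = -1610.02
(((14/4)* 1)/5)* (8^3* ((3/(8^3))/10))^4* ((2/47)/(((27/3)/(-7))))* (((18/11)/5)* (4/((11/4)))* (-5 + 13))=-63504/88859375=-0.00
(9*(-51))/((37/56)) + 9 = -25371/37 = -685.70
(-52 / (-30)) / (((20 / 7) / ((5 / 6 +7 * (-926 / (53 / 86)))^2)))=1017864641958619 / 15168600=67103400.57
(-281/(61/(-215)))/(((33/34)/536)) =546946.33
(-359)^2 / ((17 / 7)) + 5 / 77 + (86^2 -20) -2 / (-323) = 1503320586 / 24871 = 60444.72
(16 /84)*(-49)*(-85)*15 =11900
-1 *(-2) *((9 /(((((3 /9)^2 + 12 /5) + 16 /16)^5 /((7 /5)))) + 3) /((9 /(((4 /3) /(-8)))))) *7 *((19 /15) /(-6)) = 13199029444769 /79757301862080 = 0.17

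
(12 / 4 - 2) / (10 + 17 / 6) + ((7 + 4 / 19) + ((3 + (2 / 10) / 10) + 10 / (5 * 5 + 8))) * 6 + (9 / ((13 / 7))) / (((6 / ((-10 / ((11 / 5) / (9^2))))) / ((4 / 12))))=-17044168 / 475475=-35.85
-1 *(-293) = 293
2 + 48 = 50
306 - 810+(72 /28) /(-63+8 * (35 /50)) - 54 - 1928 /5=-9478912 /10045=-943.64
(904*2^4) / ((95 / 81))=1171584 / 95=12332.46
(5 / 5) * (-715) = -715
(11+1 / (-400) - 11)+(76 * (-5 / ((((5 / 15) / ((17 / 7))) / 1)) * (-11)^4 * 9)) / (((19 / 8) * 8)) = -19200625.72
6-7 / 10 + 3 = 83 / 10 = 8.30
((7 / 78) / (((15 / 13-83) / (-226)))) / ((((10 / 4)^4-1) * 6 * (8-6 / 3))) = 113 / 624834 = 0.00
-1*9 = -9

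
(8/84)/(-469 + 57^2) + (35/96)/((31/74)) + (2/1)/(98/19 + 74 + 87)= 960262951/1088281040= 0.88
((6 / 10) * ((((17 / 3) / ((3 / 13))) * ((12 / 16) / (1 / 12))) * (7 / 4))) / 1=232.05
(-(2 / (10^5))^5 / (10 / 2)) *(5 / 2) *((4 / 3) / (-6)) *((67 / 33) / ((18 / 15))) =67 / 111375000000000000000000000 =0.00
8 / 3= 2.67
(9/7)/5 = 9/35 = 0.26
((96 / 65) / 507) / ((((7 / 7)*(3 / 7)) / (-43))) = -9632 / 32955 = -0.29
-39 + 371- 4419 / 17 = 72.06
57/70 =0.81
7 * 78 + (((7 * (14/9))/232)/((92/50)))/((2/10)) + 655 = 57682949/48024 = 1201.13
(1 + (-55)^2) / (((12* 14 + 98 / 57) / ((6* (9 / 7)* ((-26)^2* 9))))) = 28333273176 / 33859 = 836801.83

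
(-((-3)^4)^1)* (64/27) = -192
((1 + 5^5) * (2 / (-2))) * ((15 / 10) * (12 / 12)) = -4689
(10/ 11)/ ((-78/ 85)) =-425/ 429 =-0.99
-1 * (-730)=730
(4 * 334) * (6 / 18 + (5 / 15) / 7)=10688 / 21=508.95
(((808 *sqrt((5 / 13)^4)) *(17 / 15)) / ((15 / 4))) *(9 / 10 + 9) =357.62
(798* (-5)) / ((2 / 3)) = -5985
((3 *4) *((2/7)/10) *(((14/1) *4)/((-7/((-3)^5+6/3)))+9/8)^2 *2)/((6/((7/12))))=238177489/960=248101.55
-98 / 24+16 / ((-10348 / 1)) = -126811 / 31044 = -4.08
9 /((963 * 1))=1 /107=0.01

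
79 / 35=2.26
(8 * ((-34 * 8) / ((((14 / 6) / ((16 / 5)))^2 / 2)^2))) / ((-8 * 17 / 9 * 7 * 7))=3057647616 / 73530625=41.58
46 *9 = 414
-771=-771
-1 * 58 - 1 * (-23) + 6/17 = -589/17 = -34.65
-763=-763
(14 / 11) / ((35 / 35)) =14 / 11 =1.27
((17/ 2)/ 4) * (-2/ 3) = -17/ 12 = -1.42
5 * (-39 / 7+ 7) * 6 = 42.86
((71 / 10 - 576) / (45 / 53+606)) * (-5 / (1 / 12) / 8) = 301517 / 42884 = 7.03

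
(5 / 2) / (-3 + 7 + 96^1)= 1 / 40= 0.02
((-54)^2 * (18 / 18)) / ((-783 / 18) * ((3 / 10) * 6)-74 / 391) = -11401560 / 306893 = -37.15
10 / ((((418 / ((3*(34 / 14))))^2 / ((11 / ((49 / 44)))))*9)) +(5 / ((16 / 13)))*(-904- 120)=-3605722870 / 866761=-4160.00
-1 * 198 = -198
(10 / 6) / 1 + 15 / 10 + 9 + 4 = 97 / 6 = 16.17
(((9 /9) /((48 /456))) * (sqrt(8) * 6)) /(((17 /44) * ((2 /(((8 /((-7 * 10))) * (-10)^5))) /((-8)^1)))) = -1605120000 * sqrt(2) /119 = -19075482.97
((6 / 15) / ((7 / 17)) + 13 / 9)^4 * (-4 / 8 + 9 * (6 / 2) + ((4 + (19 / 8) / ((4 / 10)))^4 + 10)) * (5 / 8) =8606161919100611081 / 41295442083840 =208404.64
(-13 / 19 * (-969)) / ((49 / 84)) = 7956 / 7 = 1136.57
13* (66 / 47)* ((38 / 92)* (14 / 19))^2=42042 / 24863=1.69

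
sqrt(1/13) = sqrt(13)/13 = 0.28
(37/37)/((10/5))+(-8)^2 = 129/2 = 64.50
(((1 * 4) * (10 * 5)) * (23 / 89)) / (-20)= -230 / 89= -2.58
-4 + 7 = 3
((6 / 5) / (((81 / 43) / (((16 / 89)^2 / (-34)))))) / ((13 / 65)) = -11008 / 3635739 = -0.00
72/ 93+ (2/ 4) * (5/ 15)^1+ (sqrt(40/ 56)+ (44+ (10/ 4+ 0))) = sqrt(35)/ 7+ 4412/ 93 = 48.29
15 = 15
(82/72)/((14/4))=41/126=0.33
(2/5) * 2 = 4/5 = 0.80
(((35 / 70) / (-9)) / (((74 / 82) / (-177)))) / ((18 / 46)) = 55637 / 1998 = 27.85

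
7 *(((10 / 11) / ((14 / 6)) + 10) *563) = 450400 / 11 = 40945.45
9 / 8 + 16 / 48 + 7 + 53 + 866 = 22259 / 24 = 927.46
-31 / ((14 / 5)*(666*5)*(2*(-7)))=31 / 130536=0.00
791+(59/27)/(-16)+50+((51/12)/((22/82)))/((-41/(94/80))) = 39936257/47520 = 840.41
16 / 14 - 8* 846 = -47368 / 7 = -6766.86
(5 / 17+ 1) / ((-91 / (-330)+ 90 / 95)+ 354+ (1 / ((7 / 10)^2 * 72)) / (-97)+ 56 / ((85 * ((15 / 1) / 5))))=983443230 / 270112584947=0.00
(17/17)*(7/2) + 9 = 25/2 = 12.50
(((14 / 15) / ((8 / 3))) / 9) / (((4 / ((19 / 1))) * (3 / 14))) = 931 / 1080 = 0.86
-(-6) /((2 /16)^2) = 384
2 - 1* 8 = -6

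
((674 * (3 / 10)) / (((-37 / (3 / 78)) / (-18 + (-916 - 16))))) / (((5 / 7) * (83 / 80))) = 10757040 / 39923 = 269.44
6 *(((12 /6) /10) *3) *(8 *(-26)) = -3744 /5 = -748.80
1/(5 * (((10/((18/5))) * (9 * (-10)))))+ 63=78749/1250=63.00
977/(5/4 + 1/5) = 19540/29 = 673.79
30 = 30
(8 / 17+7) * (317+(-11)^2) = 55626 / 17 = 3272.12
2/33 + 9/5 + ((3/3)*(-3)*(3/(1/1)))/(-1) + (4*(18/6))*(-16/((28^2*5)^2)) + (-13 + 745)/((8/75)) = 54459697991/7923300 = 6873.36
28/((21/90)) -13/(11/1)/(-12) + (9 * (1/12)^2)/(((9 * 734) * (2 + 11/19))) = 6842028185/56970144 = 120.10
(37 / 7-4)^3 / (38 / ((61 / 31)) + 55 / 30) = 266814 / 2654477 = 0.10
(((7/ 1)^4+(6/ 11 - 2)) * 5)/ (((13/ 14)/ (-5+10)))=9238250/ 143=64603.15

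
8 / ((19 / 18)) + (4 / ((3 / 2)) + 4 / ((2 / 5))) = 1154 / 57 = 20.25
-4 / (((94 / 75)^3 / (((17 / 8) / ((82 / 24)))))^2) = -462922119140625 / 1159671101955136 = -0.40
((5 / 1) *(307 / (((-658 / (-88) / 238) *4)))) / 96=287045 / 2256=127.24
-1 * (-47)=47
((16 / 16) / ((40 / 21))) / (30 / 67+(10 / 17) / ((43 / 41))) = 1028517 / 1976000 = 0.52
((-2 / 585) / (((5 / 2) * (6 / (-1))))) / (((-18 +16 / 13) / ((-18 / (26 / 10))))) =2 / 21255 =0.00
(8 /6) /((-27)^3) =-4 /59049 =-0.00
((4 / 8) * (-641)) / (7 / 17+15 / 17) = -247.66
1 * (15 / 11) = 1.36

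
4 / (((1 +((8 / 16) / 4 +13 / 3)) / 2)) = 192 / 131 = 1.47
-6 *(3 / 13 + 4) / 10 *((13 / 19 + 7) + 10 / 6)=-451 / 19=-23.74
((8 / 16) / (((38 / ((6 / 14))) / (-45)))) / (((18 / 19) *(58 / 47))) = -705 / 3248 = -0.22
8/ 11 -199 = -2181/ 11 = -198.27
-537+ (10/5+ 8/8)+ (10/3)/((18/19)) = -14323/27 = -530.48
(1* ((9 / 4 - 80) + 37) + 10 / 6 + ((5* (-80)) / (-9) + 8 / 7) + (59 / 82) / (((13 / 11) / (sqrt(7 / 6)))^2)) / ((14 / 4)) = 6203032 / 3055689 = 2.03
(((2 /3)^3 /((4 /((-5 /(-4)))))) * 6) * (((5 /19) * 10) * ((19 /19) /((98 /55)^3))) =20796875 /80471916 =0.26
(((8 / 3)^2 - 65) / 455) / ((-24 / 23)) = 11983 / 98280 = 0.12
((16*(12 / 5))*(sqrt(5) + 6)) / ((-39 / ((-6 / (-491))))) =-2304 / 31915 - 384*sqrt(5) / 31915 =-0.10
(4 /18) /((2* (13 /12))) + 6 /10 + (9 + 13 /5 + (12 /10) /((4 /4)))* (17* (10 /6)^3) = 1769233 /1755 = 1008.11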